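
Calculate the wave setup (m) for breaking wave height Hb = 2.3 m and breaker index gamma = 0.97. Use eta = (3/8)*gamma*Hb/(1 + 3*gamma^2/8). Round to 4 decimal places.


eta = (3/8) * gamma * Hb / (1 + 3*gamma^2/8)
Numerator = (3/8) * 0.97 * 2.3 = 0.836625
Denominator = 1 + 3*0.97^2/8 = 1 + 0.352838 = 1.352838
eta = 0.836625 / 1.352838
eta = 0.6184 m

0.6184


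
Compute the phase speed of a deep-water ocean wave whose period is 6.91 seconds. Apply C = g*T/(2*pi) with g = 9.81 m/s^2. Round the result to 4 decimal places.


We use the deep-water celerity formula:
C = g * T / (2 * pi)
C = 9.81 * 6.91 / (2 * 3.14159...)
C = 67.787100 / 6.283185
C = 10.7887 m/s

10.7887


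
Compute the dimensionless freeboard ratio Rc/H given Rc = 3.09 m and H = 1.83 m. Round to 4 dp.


Relative freeboard = Rc / H
= 3.09 / 1.83
= 1.6885

1.6885


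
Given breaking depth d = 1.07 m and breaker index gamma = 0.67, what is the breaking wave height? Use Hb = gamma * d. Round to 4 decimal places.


Hb = gamma * d
Hb = 0.67 * 1.07
Hb = 0.7169 m

0.7169


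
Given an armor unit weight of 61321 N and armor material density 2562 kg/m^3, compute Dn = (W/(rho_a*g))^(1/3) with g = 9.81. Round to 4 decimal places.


V = W / (rho_a * g)
V = 61321 / (2562 * 9.81)
V = 61321 / 25133.22
V = 2.439839 m^3
Dn = V^(1/3) = 2.439839^(1/3)
Dn = 1.3462 m

1.3462


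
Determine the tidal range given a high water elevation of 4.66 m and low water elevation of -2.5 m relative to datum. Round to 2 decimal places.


Tidal range = High water - Low water
Tidal range = 4.66 - (-2.5)
Tidal range = 7.16 m

7.16


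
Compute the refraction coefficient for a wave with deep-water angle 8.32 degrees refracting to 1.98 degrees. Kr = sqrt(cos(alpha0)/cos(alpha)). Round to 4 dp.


Kr = sqrt(cos(alpha0) / cos(alpha))
cos(8.32) = 0.989475
cos(1.98) = 0.999403
Kr = sqrt(0.989475 / 0.999403)
Kr = sqrt(0.990066)
Kr = 0.9950

0.9950


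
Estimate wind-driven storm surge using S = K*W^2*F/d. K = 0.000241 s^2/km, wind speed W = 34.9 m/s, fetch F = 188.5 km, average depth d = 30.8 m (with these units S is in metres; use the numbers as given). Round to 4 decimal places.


S = K * W^2 * F / d
W^2 = 34.9^2 = 1218.01
S = 0.000241 * 1218.01 * 188.5 / 30.8
Numerator = 0.000241 * 1218.01 * 188.5 = 55.332367
S = 55.332367 / 30.8 = 1.7965 m

1.7965


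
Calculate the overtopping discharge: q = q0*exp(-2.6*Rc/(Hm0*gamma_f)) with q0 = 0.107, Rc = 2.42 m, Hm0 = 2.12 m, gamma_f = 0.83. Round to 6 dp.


q = q0 * exp(-2.6 * Rc / (Hm0 * gamma_f))
Exponent = -2.6 * 2.42 / (2.12 * 0.83)
= -2.6 * 2.42 / 1.7596
= -3.575813
exp(-3.575813) = 0.027993
q = 0.107 * 0.027993
q = 0.002995 m^3/s/m

0.002995


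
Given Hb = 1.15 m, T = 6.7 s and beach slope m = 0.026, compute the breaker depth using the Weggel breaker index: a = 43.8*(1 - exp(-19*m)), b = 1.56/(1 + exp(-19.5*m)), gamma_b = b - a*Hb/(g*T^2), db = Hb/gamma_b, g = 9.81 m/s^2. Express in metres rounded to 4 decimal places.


a = 43.8 * (1 - exp(-19 * m))
exp(-19 * 0.026) = exp(-0.4940) = 0.610181
a = 43.8 * (1 - 0.610181) = 17.074082
b = 1.56 / (1 + exp(-19.5 * m))
exp(-19.5 * 0.026) = exp(-0.5070) = 0.602300
b = 1.56 / (1 + 0.602300) = 0.973601
Hb / (g * T^2) = 1.15 / (9.81 * 6.7^2) = 1.15 / 440.3709 = 0.00261144
gamma_b = b - a * Hb/(g*T^2) = 0.973601 - 17.074082 * 0.00261144 = 0.929013
db = Hb / gamma_b = 1.15 / 0.929013
db = 1.2379 m

1.2379


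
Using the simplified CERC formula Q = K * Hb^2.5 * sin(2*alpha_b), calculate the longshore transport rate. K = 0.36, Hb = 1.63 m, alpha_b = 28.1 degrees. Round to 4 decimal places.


Q = K * Hb^2.5 * sin(2 * alpha_b)
Hb^2.5 = 1.63^2.5 = 3.392103
sin(2 * 28.1) = sin(56.2) = 0.830984
Q = 0.36 * 3.392103 * 0.830984
Q = 1.0148 m^3/s

1.0148


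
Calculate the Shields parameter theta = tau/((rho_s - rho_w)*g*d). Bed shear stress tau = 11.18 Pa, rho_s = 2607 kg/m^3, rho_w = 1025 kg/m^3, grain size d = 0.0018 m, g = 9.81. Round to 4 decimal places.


theta = tau / ((rho_s - rho_w) * g * d)
rho_s - rho_w = 2607 - 1025 = 1582
Denominator = 1582 * 9.81 * 0.0018 = 27.934956
theta = 11.18 / 27.934956
theta = 0.4002

0.4002


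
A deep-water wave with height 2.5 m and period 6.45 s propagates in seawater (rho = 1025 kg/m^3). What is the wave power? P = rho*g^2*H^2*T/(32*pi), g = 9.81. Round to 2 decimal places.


P = rho * g^2 * H^2 * T / (32 * pi)
P = 1025 * 9.81^2 * 2.5^2 * 6.45 / (32 * pi)
P = 1025 * 96.2361 * 6.2500 * 6.45 / 100.53096
P = 39555.03 W/m

39555.03


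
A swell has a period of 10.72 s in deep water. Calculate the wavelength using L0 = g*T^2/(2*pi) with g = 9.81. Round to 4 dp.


L0 = g * T^2 / (2 * pi)
L0 = 9.81 * 10.72^2 / (2 * pi)
L0 = 9.81 * 114.9184 / 6.28319
L0 = 1127.3495 / 6.28319
L0 = 179.4232 m

179.4232


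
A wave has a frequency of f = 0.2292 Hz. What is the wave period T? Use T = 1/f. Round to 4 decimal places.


T = 1 / f
T = 1 / 0.2292
T = 4.3630 s

4.3630


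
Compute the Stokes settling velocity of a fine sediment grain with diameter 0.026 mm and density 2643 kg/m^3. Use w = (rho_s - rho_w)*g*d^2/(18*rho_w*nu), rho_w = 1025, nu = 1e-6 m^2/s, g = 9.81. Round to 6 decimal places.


w = (rho_s - rho_w) * g * d^2 / (18 * rho_w * nu)
d = 0.026 mm = 0.000026 m
rho_s - rho_w = 2643 - 1025 = 1618
Numerator = 1618 * 9.81 * (0.000026)^2 = 0.000010729864
Denominator = 18 * 1025 * 1e-6 = 0.018450
w = 0.000582 m/s

0.000582


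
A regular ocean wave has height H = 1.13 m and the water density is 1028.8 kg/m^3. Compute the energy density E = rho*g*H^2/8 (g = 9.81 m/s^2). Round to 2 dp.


E = (1/8) * rho * g * H^2
E = (1/8) * 1028.8 * 9.81 * 1.13^2
E = 0.125 * 1028.8 * 9.81 * 1.2769
E = 1610.89 J/m^2

1610.89


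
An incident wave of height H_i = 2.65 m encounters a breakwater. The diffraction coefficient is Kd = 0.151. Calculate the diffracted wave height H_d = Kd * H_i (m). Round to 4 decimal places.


H_d = Kd * H_i
H_d = 0.151 * 2.65
H_d = 0.4002 m

0.4002


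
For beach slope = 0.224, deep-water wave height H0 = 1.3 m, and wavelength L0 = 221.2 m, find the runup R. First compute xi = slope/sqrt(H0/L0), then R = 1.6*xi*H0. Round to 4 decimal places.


xi = slope / sqrt(H0/L0)
H0/L0 = 1.3/221.2 = 0.005877
sqrt(0.005877) = 0.076662
xi = 0.224 / 0.076662 = 2.921924
R = 1.6 * xi * H0 = 1.6 * 2.921924 * 1.3
R = 6.0776 m

6.0776


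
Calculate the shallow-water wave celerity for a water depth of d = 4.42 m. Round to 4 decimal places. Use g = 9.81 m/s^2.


Using the shallow-water approximation:
C = sqrt(g * d) = sqrt(9.81 * 4.42)
C = sqrt(43.3602)
C = 6.5848 m/s

6.5848


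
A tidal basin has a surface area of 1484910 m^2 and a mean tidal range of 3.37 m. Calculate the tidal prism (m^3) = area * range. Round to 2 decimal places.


Tidal prism = Area * Tidal range
P = 1484910 * 3.37
P = 5004146.70 m^3

5004146.70


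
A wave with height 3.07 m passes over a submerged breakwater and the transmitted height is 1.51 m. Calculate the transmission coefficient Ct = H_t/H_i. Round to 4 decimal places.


Ct = H_t / H_i
Ct = 1.51 / 3.07
Ct = 0.4919

0.4919


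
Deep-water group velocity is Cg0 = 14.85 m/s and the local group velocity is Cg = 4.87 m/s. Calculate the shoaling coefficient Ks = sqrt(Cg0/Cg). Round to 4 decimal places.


Ks = sqrt(Cg0 / Cg)
Ks = sqrt(14.85 / 4.87)
Ks = sqrt(3.0493)
Ks = 1.7462

1.7462


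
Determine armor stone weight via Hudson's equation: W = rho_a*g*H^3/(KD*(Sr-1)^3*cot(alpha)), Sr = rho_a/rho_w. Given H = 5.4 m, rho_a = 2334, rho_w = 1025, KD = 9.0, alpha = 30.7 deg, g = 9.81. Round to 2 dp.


Sr = rho_a / rho_w = 2334 / 1025 = 2.277073
(Sr - 1) = 1.277073
(Sr - 1)^3 = 2.082799
cot(30.7) = 1 / tan(30.7) = 1 / 0.593757 = 1.684192
Numerator = 2334 * 9.81 * 5.4^3 = 3605380.7746
Denominator = 9.0 * 2.082799 * 1.684192 = 31.570499
W = 3605380.7746 / 31.570499
W = 114200.95 N

114200.95


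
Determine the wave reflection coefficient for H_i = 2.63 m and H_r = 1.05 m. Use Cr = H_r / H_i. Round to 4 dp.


Cr = H_r / H_i
Cr = 1.05 / 2.63
Cr = 0.3992

0.3992


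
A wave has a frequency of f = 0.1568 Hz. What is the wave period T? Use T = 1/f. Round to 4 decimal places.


T = 1 / f
T = 1 / 0.1568
T = 6.3776 s

6.3776


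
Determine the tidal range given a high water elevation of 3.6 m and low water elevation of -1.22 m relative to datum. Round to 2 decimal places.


Tidal range = High water - Low water
Tidal range = 3.6 - (-1.22)
Tidal range = 4.82 m

4.82


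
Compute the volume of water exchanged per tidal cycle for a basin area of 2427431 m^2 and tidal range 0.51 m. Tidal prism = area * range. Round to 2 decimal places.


Tidal prism = Area * Tidal range
P = 2427431 * 0.51
P = 1237989.81 m^3

1237989.81


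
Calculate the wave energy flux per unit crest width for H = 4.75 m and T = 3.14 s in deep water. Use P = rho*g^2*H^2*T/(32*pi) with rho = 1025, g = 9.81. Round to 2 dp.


P = rho * g^2 * H^2 * T / (32 * pi)
P = 1025 * 9.81^2 * 4.75^2 * 3.14 / (32 * pi)
P = 1025 * 96.2361 * 22.5625 * 3.14 / 100.53096
P = 69515.06 W/m

69515.06


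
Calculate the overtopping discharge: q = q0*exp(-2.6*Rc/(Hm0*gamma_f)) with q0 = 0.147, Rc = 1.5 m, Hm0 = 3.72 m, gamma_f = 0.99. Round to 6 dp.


q = q0 * exp(-2.6 * Rc / (Hm0 * gamma_f))
Exponent = -2.6 * 1.5 / (3.72 * 0.99)
= -2.6 * 1.5 / 3.6828
= -1.058977
exp(-1.058977) = 0.346810
q = 0.147 * 0.346810
q = 0.050981 m^3/s/m

0.050981


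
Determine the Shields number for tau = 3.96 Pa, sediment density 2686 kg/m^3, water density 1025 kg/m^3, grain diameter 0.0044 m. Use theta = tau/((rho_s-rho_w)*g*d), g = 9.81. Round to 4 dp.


theta = tau / ((rho_s - rho_w) * g * d)
rho_s - rho_w = 2686 - 1025 = 1661
Denominator = 1661 * 9.81 * 0.0044 = 71.695404
theta = 3.96 / 71.695404
theta = 0.0552

0.0552


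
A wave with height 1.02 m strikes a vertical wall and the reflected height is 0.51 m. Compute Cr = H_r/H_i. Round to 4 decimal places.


Cr = H_r / H_i
Cr = 0.51 / 1.02
Cr = 0.5000

0.5000


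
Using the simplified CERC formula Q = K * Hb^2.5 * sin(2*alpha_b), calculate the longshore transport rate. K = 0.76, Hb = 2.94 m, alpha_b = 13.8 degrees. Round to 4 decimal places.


Q = K * Hb^2.5 * sin(2 * alpha_b)
Hb^2.5 = 2.94^2.5 = 14.820687
sin(2 * 13.8) = sin(27.6) = 0.463296
Q = 0.76 * 14.820687 * 0.463296
Q = 5.2184 m^3/s

5.2184


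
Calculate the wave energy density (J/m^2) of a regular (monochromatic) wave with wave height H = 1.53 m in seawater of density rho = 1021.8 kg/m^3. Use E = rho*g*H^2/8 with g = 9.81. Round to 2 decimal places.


E = (1/8) * rho * g * H^2
E = (1/8) * 1021.8 * 9.81 * 1.53^2
E = 0.125 * 1021.8 * 9.81 * 2.3409
E = 2933.11 J/m^2

2933.11


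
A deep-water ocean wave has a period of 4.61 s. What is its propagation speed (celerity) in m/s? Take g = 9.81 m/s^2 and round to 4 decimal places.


We use the deep-water celerity formula:
C = g * T / (2 * pi)
C = 9.81 * 4.61 / (2 * 3.14159...)
C = 45.224100 / 6.283185
C = 7.1976 m/s

7.1976


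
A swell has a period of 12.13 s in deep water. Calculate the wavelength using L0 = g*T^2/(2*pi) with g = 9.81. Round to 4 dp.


L0 = g * T^2 / (2 * pi)
L0 = 9.81 * 12.13^2 / (2 * pi)
L0 = 9.81 * 147.1369 / 6.28319
L0 = 1443.4130 / 6.28319
L0 = 229.7263 m

229.7263


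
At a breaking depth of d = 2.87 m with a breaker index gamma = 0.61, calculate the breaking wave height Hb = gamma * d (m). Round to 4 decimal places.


Hb = gamma * d
Hb = 0.61 * 2.87
Hb = 1.7507 m

1.7507


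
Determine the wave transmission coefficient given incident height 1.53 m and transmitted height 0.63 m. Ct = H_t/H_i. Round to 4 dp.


Ct = H_t / H_i
Ct = 0.63 / 1.53
Ct = 0.4118

0.4118


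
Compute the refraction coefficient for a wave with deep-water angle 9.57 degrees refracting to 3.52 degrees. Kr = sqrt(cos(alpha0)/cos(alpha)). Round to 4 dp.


Kr = sqrt(cos(alpha0) / cos(alpha))
cos(9.57) = 0.986083
cos(3.52) = 0.998113
Kr = sqrt(0.986083 / 0.998113)
Kr = sqrt(0.987947)
Kr = 0.9940

0.9940


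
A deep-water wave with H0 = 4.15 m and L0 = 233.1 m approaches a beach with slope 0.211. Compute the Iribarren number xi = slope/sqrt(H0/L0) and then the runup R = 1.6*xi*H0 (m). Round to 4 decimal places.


xi = slope / sqrt(H0/L0)
H0/L0 = 4.15/233.1 = 0.017804
sqrt(0.017804) = 0.133430
xi = 0.211 / 0.133430 = 1.581356
R = 1.6 * xi * H0 = 1.6 * 1.581356 * 4.15
R = 10.5002 m

10.5002


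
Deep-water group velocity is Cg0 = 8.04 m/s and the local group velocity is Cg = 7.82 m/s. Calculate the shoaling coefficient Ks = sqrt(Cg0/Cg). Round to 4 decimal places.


Ks = sqrt(Cg0 / Cg)
Ks = sqrt(8.04 / 7.82)
Ks = sqrt(1.0281)
Ks = 1.0140

1.0140


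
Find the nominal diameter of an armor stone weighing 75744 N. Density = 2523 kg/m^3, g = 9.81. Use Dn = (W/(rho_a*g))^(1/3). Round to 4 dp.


V = W / (rho_a * g)
V = 75744 / (2523 * 9.81)
V = 75744 / 24750.63
V = 3.060286 m^3
Dn = V^(1/3) = 3.060286^(1/3)
Dn = 1.4518 m

1.4518


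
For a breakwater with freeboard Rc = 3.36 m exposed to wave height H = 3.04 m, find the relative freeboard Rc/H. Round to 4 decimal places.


Relative freeboard = Rc / H
= 3.36 / 3.04
= 1.1053

1.1053


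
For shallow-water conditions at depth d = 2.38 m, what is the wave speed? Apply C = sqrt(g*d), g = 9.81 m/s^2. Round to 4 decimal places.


Using the shallow-water approximation:
C = sqrt(g * d) = sqrt(9.81 * 2.38)
C = sqrt(23.3478)
C = 4.8320 m/s

4.8320


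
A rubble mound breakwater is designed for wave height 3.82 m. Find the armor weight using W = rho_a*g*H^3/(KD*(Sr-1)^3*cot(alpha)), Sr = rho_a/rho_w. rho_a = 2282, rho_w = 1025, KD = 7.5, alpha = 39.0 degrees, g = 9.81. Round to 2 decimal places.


Sr = rho_a / rho_w = 2282 / 1025 = 2.226341
(Sr - 1) = 1.226341
(Sr - 1)^3 = 1.844311
cot(39.0) = 1 / tan(39.0) = 1 / 0.809784 = 1.234897
Numerator = 2282 * 9.81 * 3.82^3 = 1247885.4937
Denominator = 7.5 * 1.844311 * 1.234897 = 17.081511
W = 1247885.4937 / 17.081511
W = 73054.75 N

73054.75


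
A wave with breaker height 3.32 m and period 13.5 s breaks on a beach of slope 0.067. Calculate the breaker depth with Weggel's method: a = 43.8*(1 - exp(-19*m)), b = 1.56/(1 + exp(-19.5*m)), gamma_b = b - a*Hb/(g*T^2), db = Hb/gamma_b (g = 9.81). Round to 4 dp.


a = 43.8 * (1 - exp(-19 * m))
exp(-19 * 0.067) = exp(-1.2730) = 0.279990
a = 43.8 * (1 - 0.279990) = 31.536421
b = 1.56 / (1 + exp(-19.5 * m))
exp(-19.5 * 0.067) = exp(-1.3065) = 0.270766
b = 1.56 / (1 + 0.270766) = 1.227606
Hb / (g * T^2) = 3.32 / (9.81 * 13.5^2) = 3.32 / 1787.8725 = 0.00185696
gamma_b = b - a * Hb/(g*T^2) = 1.227606 - 31.536421 * 0.00185696 = 1.169044
db = Hb / gamma_b = 3.32 / 1.169044
db = 2.8399 m

2.8399


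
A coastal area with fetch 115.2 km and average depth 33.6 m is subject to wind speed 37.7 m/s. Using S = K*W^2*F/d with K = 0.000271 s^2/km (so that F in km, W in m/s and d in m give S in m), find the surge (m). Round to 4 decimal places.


S = K * W^2 * F / d
W^2 = 37.7^2 = 1421.29
S = 0.000271 * 1421.29 * 115.2 / 33.6
Numerator = 0.000271 * 1421.29 * 115.2 = 44.371537
S = 44.371537 / 33.6 = 1.3206 m

1.3206


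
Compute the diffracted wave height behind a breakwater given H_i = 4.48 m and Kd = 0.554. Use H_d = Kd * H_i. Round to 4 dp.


H_d = Kd * H_i
H_d = 0.554 * 4.48
H_d = 2.4819 m

2.4819


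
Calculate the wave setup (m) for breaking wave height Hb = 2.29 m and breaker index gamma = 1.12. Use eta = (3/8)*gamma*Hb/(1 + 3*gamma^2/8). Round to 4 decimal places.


eta = (3/8) * gamma * Hb / (1 + 3*gamma^2/8)
Numerator = (3/8) * 1.12 * 2.29 = 0.961800
Denominator = 1 + 3*1.12^2/8 = 1 + 0.470400 = 1.470400
eta = 0.961800 / 1.470400
eta = 0.6541 m

0.6541


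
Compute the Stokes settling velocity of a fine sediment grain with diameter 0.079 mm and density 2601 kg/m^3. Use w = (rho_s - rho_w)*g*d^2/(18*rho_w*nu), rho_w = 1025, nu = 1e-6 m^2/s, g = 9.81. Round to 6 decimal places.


w = (rho_s - rho_w) * g * d^2 / (18 * rho_w * nu)
d = 0.079 mm = 0.000079 m
rho_s - rho_w = 2601 - 1025 = 1576
Numerator = 1576 * 9.81 * (0.000079)^2 = 0.000096489355
Denominator = 18 * 1025 * 1e-6 = 0.018450
w = 0.005230 m/s

0.005230


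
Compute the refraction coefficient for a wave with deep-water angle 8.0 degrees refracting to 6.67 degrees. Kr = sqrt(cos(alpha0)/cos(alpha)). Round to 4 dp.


Kr = sqrt(cos(alpha0) / cos(alpha))
cos(8.0) = 0.990268
cos(6.67) = 0.993232
Kr = sqrt(0.990268 / 0.993232)
Kr = sqrt(0.997016)
Kr = 0.9985

0.9985


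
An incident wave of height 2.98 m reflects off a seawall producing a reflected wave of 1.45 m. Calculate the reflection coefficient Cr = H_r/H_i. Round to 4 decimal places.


Cr = H_r / H_i
Cr = 1.45 / 2.98
Cr = 0.4866

0.4866


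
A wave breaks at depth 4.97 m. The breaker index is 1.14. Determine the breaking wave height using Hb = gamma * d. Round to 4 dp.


Hb = gamma * d
Hb = 1.14 * 4.97
Hb = 5.6658 m

5.6658


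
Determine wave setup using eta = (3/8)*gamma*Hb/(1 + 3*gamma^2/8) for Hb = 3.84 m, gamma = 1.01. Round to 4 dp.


eta = (3/8) * gamma * Hb / (1 + 3*gamma^2/8)
Numerator = (3/8) * 1.01 * 3.84 = 1.454400
Denominator = 1 + 3*1.01^2/8 = 1 + 0.382538 = 1.382538
eta = 1.454400 / 1.382538
eta = 1.0520 m

1.0520


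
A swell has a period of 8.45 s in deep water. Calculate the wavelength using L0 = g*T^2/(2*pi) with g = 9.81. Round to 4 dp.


L0 = g * T^2 / (2 * pi)
L0 = 9.81 * 8.45^2 / (2 * pi)
L0 = 9.81 * 71.4025 / 6.28319
L0 = 700.4585 / 6.28319
L0 = 111.4814 m

111.4814


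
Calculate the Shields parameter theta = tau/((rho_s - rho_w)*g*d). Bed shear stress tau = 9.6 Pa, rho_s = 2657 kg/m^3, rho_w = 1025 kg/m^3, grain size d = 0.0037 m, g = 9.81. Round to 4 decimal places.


theta = tau / ((rho_s - rho_w) * g * d)
rho_s - rho_w = 2657 - 1025 = 1632
Denominator = 1632 * 9.81 * 0.0037 = 59.236704
theta = 9.6 / 59.236704
theta = 0.1621

0.1621


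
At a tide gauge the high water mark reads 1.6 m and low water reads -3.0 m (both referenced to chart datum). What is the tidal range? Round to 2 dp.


Tidal range = High water - Low water
Tidal range = 1.6 - (-3.0)
Tidal range = 4.60 m

4.60


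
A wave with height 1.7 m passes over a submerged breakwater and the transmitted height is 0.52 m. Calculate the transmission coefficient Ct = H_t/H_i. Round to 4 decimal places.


Ct = H_t / H_i
Ct = 0.52 / 1.7
Ct = 0.3059

0.3059


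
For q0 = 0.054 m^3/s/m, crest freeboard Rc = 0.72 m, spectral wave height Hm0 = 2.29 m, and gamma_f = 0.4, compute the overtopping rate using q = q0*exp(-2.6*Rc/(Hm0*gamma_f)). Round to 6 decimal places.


q = q0 * exp(-2.6 * Rc / (Hm0 * gamma_f))
Exponent = -2.6 * 0.72 / (2.29 * 0.4)
= -2.6 * 0.72 / 0.9160
= -2.043668
exp(-2.043668) = 0.129553
q = 0.054 * 0.129553
q = 0.006996 m^3/s/m

0.006996


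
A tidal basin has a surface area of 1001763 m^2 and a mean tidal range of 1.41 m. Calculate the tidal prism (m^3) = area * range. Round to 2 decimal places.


Tidal prism = Area * Tidal range
P = 1001763 * 1.41
P = 1412485.83 m^3

1412485.83


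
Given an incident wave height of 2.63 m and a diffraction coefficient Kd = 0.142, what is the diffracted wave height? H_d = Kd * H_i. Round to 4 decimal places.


H_d = Kd * H_i
H_d = 0.142 * 2.63
H_d = 0.3735 m

0.3735


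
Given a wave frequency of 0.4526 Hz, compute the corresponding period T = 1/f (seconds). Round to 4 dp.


T = 1 / f
T = 1 / 0.4526
T = 2.2095 s

2.2095


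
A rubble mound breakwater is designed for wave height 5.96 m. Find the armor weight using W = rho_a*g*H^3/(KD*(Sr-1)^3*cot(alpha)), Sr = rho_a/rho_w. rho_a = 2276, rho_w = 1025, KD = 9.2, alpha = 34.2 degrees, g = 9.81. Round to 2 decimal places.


Sr = rho_a / rho_w = 2276 / 1025 = 2.220488
(Sr - 1) = 1.220488
(Sr - 1)^3 = 1.818027
cot(34.2) = 1 / tan(34.2) = 1 / 0.679599 = 1.471455
Numerator = 2276 * 9.81 * 5.96^3 = 4726939.5056
Denominator = 9.2 * 1.818027 * 1.471455 = 24.611339
W = 4726939.5056 / 24.611339
W = 192063.49 N

192063.49


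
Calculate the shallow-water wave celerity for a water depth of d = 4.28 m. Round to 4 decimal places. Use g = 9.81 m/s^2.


Using the shallow-water approximation:
C = sqrt(g * d) = sqrt(9.81 * 4.28)
C = sqrt(41.9868)
C = 6.4797 m/s

6.4797


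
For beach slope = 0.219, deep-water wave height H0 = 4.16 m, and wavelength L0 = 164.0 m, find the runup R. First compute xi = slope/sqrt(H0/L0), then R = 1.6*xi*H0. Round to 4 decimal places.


xi = slope / sqrt(H0/L0)
H0/L0 = 4.16/164.0 = 0.025366
sqrt(0.025366) = 0.159267
xi = 0.219 / 0.159267 = 1.375053
R = 1.6 * xi * H0 = 1.6 * 1.375053 * 4.16
R = 9.1524 m

9.1524


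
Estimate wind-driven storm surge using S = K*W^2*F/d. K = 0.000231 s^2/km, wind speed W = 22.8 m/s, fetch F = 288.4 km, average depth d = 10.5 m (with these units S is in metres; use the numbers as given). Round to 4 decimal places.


S = K * W^2 * F / d
W^2 = 22.8^2 = 519.84
S = 0.000231 * 519.84 * 288.4 / 10.5
Numerator = 0.000231 * 519.84 * 288.4 = 34.631949
S = 34.631949 / 10.5 = 3.2983 m

3.2983


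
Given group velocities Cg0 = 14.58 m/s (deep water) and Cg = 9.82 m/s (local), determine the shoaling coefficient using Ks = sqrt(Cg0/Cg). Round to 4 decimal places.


Ks = sqrt(Cg0 / Cg)
Ks = sqrt(14.58 / 9.82)
Ks = sqrt(1.4847)
Ks = 1.2185

1.2185


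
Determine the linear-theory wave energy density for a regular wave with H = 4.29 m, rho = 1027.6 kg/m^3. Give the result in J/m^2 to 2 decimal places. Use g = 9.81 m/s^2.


E = (1/8) * rho * g * H^2
E = (1/8) * 1027.6 * 9.81 * 4.29^2
E = 0.125 * 1027.6 * 9.81 * 18.4041
E = 23190.91 J/m^2

23190.91


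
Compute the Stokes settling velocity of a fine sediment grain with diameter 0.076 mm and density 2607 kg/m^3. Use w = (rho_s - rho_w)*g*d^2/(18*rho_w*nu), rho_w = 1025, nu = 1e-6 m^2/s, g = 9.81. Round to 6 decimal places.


w = (rho_s - rho_w) * g * d^2 / (18 * rho_w * nu)
d = 0.076 mm = 0.000076 m
rho_s - rho_w = 2607 - 1025 = 1582
Numerator = 1582 * 9.81 * (0.000076)^2 = 0.000089640170
Denominator = 18 * 1025 * 1e-6 = 0.018450
w = 0.004859 m/s

0.004859


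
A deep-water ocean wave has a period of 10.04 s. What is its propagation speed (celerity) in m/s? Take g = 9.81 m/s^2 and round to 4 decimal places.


We use the deep-water celerity formula:
C = g * T / (2 * pi)
C = 9.81 * 10.04 / (2 * 3.14159...)
C = 98.492400 / 6.283185
C = 15.6756 m/s

15.6756


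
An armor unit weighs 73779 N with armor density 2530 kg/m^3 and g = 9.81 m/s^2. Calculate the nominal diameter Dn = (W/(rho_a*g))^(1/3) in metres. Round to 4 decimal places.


V = W / (rho_a * g)
V = 73779 / (2530 * 9.81)
V = 73779 / 24819.30
V = 2.972646 m^3
Dn = V^(1/3) = 2.972646^(1/3)
Dn = 1.4379 m

1.4379


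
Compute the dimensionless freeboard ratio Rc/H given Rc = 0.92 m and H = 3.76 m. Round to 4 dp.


Relative freeboard = Rc / H
= 0.92 / 3.76
= 0.2447

0.2447


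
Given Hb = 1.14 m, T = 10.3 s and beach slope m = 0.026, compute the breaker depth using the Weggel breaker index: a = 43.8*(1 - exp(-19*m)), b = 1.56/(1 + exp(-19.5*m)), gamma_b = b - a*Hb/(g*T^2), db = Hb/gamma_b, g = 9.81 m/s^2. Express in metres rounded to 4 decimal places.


a = 43.8 * (1 - exp(-19 * m))
exp(-19 * 0.026) = exp(-0.4940) = 0.610181
a = 43.8 * (1 - 0.610181) = 17.074082
b = 1.56 / (1 + exp(-19.5 * m))
exp(-19.5 * 0.026) = exp(-0.5070) = 0.602300
b = 1.56 / (1 + 0.602300) = 0.973601
Hb / (g * T^2) = 1.14 / (9.81 * 10.3^2) = 1.14 / 1040.7429 = 0.00109537
gamma_b = b - a * Hb/(g*T^2) = 0.973601 - 17.074082 * 0.00109537 = 0.954898
db = Hb / gamma_b = 1.14 / 0.954898
db = 1.1938 m

1.1938


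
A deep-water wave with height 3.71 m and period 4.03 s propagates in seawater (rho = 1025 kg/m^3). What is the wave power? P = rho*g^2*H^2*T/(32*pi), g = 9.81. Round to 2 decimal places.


P = rho * g^2 * H^2 * T / (32 * pi)
P = 1025 * 9.81^2 * 3.71^2 * 4.03 / (32 * pi)
P = 1025 * 96.2361 * 13.7641 * 4.03 / 100.53096
P = 54427.06 W/m

54427.06


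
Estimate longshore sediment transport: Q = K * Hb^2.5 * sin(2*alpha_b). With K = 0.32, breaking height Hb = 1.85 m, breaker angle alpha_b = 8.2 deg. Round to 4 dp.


Q = K * Hb^2.5 * sin(2 * alpha_b)
Hb^2.5 = 1.85^2.5 = 4.655103
sin(2 * 8.2) = sin(16.4) = 0.282341
Q = 0.32 * 4.655103 * 0.282341
Q = 0.4206 m^3/s

0.4206


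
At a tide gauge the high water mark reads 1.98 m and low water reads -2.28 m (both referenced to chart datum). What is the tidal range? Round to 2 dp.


Tidal range = High water - Low water
Tidal range = 1.98 - (-2.28)
Tidal range = 4.26 m

4.26


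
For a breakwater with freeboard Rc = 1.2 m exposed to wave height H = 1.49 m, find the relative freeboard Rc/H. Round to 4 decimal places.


Relative freeboard = Rc / H
= 1.2 / 1.49
= 0.8054

0.8054


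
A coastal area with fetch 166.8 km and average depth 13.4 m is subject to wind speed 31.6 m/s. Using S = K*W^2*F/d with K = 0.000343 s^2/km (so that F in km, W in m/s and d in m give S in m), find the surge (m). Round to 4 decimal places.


S = K * W^2 * F / d
W^2 = 31.6^2 = 998.56
S = 0.000343 * 998.56 * 166.8 / 13.4
Numerator = 0.000343 * 998.56 * 166.8 = 57.130014
S = 57.130014 / 13.4 = 4.2634 m

4.2634


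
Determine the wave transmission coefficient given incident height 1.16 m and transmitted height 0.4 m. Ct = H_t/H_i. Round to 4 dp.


Ct = H_t / H_i
Ct = 0.4 / 1.16
Ct = 0.3448

0.3448


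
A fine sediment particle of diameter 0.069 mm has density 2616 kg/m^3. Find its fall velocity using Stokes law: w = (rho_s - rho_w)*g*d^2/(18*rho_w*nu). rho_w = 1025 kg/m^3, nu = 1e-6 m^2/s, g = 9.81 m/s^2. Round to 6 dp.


w = (rho_s - rho_w) * g * d^2 / (18 * rho_w * nu)
d = 0.069 mm = 0.000069 m
rho_s - rho_w = 2616 - 1025 = 1591
Numerator = 1591 * 9.81 * (0.000069)^2 = 0.000074308307
Denominator = 18 * 1025 * 1e-6 = 0.018450
w = 0.004028 m/s

0.004028


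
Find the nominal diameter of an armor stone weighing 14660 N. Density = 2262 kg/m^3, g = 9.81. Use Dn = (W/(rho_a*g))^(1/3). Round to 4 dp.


V = W / (rho_a * g)
V = 14660 / (2262 * 9.81)
V = 14660 / 22190.22
V = 0.660651 m^3
Dn = V^(1/3) = 0.660651^(1/3)
Dn = 0.8709 m

0.8709


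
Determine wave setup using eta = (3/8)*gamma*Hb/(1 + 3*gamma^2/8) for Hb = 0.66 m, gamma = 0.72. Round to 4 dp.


eta = (3/8) * gamma * Hb / (1 + 3*gamma^2/8)
Numerator = (3/8) * 0.72 * 0.66 = 0.178200
Denominator = 1 + 3*0.72^2/8 = 1 + 0.194400 = 1.194400
eta = 0.178200 / 1.194400
eta = 0.1492 m

0.1492


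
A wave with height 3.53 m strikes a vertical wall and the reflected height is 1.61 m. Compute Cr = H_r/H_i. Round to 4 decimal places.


Cr = H_r / H_i
Cr = 1.61 / 3.53
Cr = 0.4561

0.4561


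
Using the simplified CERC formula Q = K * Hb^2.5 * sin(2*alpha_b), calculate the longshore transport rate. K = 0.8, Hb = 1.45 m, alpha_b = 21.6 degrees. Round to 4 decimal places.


Q = K * Hb^2.5 * sin(2 * alpha_b)
Hb^2.5 = 1.45^2.5 = 2.531745
sin(2 * 21.6) = sin(43.2) = 0.684547
Q = 0.8 * 2.531745 * 0.684547
Q = 1.3865 m^3/s

1.3865


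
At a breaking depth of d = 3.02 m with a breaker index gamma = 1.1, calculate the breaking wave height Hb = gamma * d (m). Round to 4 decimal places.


Hb = gamma * d
Hb = 1.1 * 3.02
Hb = 3.3220 m

3.3220


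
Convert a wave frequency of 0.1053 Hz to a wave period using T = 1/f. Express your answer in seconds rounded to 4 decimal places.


T = 1 / f
T = 1 / 0.1053
T = 9.4967 s

9.4967


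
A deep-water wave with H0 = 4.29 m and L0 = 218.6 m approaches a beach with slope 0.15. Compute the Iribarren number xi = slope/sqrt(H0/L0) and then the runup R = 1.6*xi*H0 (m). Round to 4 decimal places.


xi = slope / sqrt(H0/L0)
H0/L0 = 4.29/218.6 = 0.019625
sqrt(0.019625) = 0.140089
xi = 0.15 / 0.140089 = 1.070749
R = 1.6 * xi * H0 = 1.6 * 1.070749 * 4.29
R = 7.3496 m

7.3496


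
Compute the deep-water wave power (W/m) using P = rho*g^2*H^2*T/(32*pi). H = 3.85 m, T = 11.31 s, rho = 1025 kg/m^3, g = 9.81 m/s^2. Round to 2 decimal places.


P = rho * g^2 * H^2 * T / (32 * pi)
P = 1025 * 9.81^2 * 3.85^2 * 11.31 / (32 * pi)
P = 1025 * 96.2361 * 14.8225 * 11.31 / 100.53096
P = 164492.50 W/m

164492.50


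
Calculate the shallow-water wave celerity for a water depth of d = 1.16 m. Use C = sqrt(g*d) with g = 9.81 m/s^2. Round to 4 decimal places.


Using the shallow-water approximation:
C = sqrt(g * d) = sqrt(9.81 * 1.16)
C = sqrt(11.3796)
C = 3.3734 m/s

3.3734


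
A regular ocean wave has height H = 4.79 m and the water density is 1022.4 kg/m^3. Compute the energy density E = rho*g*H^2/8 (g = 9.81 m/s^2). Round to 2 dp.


E = (1/8) * rho * g * H^2
E = (1/8) * 1022.4 * 9.81 * 4.79^2
E = 0.125 * 1022.4 * 9.81 * 22.9441
E = 28765.43 J/m^2

28765.43


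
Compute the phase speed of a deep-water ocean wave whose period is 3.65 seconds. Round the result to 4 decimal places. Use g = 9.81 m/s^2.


We use the deep-water celerity formula:
C = g * T / (2 * pi)
C = 9.81 * 3.65 / (2 * 3.14159...)
C = 35.806500 / 6.283185
C = 5.6988 m/s

5.6988


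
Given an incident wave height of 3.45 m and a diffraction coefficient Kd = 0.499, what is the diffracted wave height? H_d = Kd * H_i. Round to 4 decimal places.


H_d = Kd * H_i
H_d = 0.499 * 3.45
H_d = 1.7216 m

1.7216


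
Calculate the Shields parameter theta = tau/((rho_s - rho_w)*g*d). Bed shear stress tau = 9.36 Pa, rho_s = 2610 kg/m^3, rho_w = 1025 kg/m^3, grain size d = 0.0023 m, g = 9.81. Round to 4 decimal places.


theta = tau / ((rho_s - rho_w) * g * d)
rho_s - rho_w = 2610 - 1025 = 1585
Denominator = 1585 * 9.81 * 0.0023 = 35.762355
theta = 9.36 / 35.762355
theta = 0.2617

0.2617


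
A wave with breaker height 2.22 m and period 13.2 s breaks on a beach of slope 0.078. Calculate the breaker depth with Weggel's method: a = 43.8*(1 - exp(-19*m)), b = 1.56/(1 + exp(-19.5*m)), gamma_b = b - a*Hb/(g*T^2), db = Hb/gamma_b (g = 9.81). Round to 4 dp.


a = 43.8 * (1 - exp(-19 * m))
exp(-19 * 0.078) = exp(-1.4820) = 0.227183
a = 43.8 * (1 - 0.227183) = 33.849390
b = 1.56 / (1 + exp(-19.5 * m))
exp(-19.5 * 0.078) = exp(-1.5210) = 0.218493
b = 1.56 / (1 + 0.218493) = 1.280270
Hb / (g * T^2) = 2.22 / (9.81 * 13.2^2) = 2.22 / 1709.2944 = 0.00129878
gamma_b = b - a * Hb/(g*T^2) = 1.280270 - 33.849390 * 0.00129878 = 1.236307
db = Hb / gamma_b = 2.22 / 1.236307
db = 1.7957 m

1.7957


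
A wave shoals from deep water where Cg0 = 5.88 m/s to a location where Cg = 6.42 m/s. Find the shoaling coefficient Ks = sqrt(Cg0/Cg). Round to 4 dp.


Ks = sqrt(Cg0 / Cg)
Ks = sqrt(5.88 / 6.42)
Ks = sqrt(0.9159)
Ks = 0.9570

0.9570


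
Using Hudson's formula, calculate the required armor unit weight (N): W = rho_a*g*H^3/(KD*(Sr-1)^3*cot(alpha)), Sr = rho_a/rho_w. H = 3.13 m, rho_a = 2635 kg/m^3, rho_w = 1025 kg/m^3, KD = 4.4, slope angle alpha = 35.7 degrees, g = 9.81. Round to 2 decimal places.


Sr = rho_a / rho_w = 2635 / 1025 = 2.570732
(Sr - 1) = 1.570732
(Sr - 1)^3 = 3.875306
cot(35.7) = 1 / tan(35.7) = 1 / 0.718573 = 1.391647
Numerator = 2635 * 9.81 * 3.13^3 = 792652.1457
Denominator = 4.4 * 3.875306 * 1.391647 = 23.729461
W = 792652.1457 / 23.729461
W = 33403.71 N

33403.71


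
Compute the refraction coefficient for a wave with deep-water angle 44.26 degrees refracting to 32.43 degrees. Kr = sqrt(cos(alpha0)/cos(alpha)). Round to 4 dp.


Kr = sqrt(cos(alpha0) / cos(alpha))
cos(44.26) = 0.716180
cos(32.43) = 0.844047
Kr = sqrt(0.716180 / 0.844047)
Kr = sqrt(0.848507)
Kr = 0.9211

0.9211


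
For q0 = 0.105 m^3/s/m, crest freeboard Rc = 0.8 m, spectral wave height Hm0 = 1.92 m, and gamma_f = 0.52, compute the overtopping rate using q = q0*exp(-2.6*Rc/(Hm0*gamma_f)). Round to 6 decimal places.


q = q0 * exp(-2.6 * Rc / (Hm0 * gamma_f))
Exponent = -2.6 * 0.8 / (1.92 * 0.52)
= -2.6 * 0.8 / 0.9984
= -2.083333
exp(-2.083333) = 0.124514
q = 0.105 * 0.124514
q = 0.013074 m^3/s/m

0.013074


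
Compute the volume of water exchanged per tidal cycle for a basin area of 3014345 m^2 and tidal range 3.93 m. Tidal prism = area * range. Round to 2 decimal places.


Tidal prism = Area * Tidal range
P = 3014345 * 3.93
P = 11846375.85 m^3

11846375.85


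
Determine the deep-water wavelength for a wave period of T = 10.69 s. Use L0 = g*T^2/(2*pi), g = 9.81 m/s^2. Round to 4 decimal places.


L0 = g * T^2 / (2 * pi)
L0 = 9.81 * 10.69^2 / (2 * pi)
L0 = 9.81 * 114.2761 / 6.28319
L0 = 1121.0485 / 6.28319
L0 = 178.4204 m

178.4204


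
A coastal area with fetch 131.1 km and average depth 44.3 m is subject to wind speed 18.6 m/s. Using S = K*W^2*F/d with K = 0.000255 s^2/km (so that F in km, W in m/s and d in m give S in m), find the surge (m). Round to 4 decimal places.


S = K * W^2 * F / d
W^2 = 18.6^2 = 345.96
S = 0.000255 * 345.96 * 131.1 / 44.3
Numerator = 0.000255 * 345.96 * 131.1 = 11.565616
S = 11.565616 / 44.3 = 0.2611 m

0.2611


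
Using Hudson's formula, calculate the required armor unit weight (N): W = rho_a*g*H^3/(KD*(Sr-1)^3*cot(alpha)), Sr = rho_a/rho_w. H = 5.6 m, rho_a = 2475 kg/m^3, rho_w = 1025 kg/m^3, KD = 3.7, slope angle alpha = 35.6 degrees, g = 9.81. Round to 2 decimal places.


Sr = rho_a / rho_w = 2475 / 1025 = 2.414634
(Sr - 1) = 1.414634
(Sr - 1)^3 = 2.830951
cot(35.6) = 1 / tan(35.6) = 1 / 0.715930 = 1.396785
Numerator = 2475 * 9.81 * 5.6^3 = 4263912.5760
Denominator = 3.7 * 2.830951 * 1.396785 = 14.630655
W = 4263912.5760 / 14.630655
W = 291436.89 N

291436.89


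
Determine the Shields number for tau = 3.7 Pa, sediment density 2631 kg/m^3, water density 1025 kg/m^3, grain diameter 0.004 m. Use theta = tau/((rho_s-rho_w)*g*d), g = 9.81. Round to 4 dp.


theta = tau / ((rho_s - rho_w) * g * d)
rho_s - rho_w = 2631 - 1025 = 1606
Denominator = 1606 * 9.81 * 0.004 = 63.019440
theta = 3.7 / 63.019440
theta = 0.0587

0.0587


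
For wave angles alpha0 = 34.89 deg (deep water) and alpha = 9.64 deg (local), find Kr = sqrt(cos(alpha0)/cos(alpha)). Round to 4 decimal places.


Kr = sqrt(cos(alpha0) / cos(alpha))
cos(34.89) = 0.820252
cos(9.64) = 0.985879
Kr = sqrt(0.820252 / 0.985879)
Kr = sqrt(0.832000)
Kr = 0.9121

0.9121


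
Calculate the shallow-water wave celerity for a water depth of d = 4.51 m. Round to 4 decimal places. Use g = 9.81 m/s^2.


Using the shallow-water approximation:
C = sqrt(g * d) = sqrt(9.81 * 4.51)
C = sqrt(44.2431)
C = 6.6515 m/s

6.6515


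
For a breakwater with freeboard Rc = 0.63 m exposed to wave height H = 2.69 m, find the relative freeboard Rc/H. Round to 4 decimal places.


Relative freeboard = Rc / H
= 0.63 / 2.69
= 0.2342

0.2342


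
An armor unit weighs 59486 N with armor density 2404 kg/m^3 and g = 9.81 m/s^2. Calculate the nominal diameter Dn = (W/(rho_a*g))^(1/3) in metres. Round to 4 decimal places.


V = W / (rho_a * g)
V = 59486 / (2404 * 9.81)
V = 59486 / 23583.24
V = 2.522385 m^3
Dn = V^(1/3) = 2.522385^(1/3)
Dn = 1.3612 m

1.3612


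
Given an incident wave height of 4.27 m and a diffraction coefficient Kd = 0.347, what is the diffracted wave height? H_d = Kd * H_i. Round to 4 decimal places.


H_d = Kd * H_i
H_d = 0.347 * 4.27
H_d = 1.4817 m

1.4817


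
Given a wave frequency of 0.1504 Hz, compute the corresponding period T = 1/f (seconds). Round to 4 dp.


T = 1 / f
T = 1 / 0.1504
T = 6.6489 s

6.6489


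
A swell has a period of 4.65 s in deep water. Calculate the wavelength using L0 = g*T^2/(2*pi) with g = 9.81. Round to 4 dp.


L0 = g * T^2 / (2 * pi)
L0 = 9.81 * 4.65^2 / (2 * pi)
L0 = 9.81 * 21.6225 / 6.28319
L0 = 212.1167 / 6.28319
L0 = 33.7594 m

33.7594


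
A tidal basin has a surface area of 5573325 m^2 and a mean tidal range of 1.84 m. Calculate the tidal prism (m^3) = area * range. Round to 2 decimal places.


Tidal prism = Area * Tidal range
P = 5573325 * 1.84
P = 10254918.00 m^3

10254918.00


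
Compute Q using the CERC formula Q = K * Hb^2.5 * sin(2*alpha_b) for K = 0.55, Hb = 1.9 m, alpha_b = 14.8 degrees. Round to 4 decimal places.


Q = K * Hb^2.5 * sin(2 * alpha_b)
Hb^2.5 = 1.9^2.5 = 4.976042
sin(2 * 14.8) = sin(29.6) = 0.493942
Q = 0.55 * 4.976042 * 0.493942
Q = 1.3518 m^3/s

1.3518


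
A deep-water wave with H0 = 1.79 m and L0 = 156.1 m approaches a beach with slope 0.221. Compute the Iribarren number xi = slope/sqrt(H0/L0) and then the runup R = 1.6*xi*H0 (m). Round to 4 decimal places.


xi = slope / sqrt(H0/L0)
H0/L0 = 1.79/156.1 = 0.011467
sqrt(0.011467) = 0.107084
xi = 0.221 / 0.107084 = 2.063798
R = 1.6 * xi * H0 = 1.6 * 2.063798 * 1.79
R = 5.9107 m

5.9107


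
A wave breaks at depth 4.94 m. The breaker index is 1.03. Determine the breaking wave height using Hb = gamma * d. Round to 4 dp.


Hb = gamma * d
Hb = 1.03 * 4.94
Hb = 5.0882 m

5.0882


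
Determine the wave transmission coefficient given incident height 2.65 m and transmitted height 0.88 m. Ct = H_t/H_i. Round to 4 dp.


Ct = H_t / H_i
Ct = 0.88 / 2.65
Ct = 0.3321

0.3321


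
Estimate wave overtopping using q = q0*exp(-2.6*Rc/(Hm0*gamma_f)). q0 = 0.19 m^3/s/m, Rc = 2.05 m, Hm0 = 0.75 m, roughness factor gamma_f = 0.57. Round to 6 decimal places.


q = q0 * exp(-2.6 * Rc / (Hm0 * gamma_f))
Exponent = -2.6 * 2.05 / (0.75 * 0.57)
= -2.6 * 2.05 / 0.4275
= -12.467836
exp(-12.467836) = 0.000004
q = 0.19 * 0.000004
q = 0.000001 m^3/s/m

0.000001


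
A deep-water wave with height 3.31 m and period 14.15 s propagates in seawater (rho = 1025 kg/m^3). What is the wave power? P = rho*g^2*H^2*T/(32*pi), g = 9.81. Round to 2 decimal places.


P = rho * g^2 * H^2 * T / (32 * pi)
P = 1025 * 9.81^2 * 3.31^2 * 14.15 / (32 * pi)
P = 1025 * 96.2361 * 10.9561 * 14.15 / 100.53096
P = 152115.85 W/m

152115.85


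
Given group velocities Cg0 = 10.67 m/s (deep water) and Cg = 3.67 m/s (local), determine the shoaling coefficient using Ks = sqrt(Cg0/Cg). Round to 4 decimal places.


Ks = sqrt(Cg0 / Cg)
Ks = sqrt(10.67 / 3.67)
Ks = sqrt(2.9074)
Ks = 1.7051

1.7051


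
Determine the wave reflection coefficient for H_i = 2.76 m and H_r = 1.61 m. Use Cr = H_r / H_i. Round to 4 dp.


Cr = H_r / H_i
Cr = 1.61 / 2.76
Cr = 0.5833

0.5833


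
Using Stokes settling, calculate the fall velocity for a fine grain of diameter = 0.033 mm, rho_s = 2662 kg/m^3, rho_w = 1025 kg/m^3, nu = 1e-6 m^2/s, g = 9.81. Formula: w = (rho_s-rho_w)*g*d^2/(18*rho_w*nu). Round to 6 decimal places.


w = (rho_s - rho_w) * g * d^2 / (18 * rho_w * nu)
d = 0.033 mm = 0.000033 m
rho_s - rho_w = 2662 - 1025 = 1637
Numerator = 1637 * 9.81 * (0.000033)^2 = 0.000017488218
Denominator = 18 * 1025 * 1e-6 = 0.018450
w = 0.000948 m/s

0.000948


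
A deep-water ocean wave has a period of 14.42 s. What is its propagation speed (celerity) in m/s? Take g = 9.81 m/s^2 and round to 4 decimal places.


We use the deep-water celerity formula:
C = g * T / (2 * pi)
C = 9.81 * 14.42 / (2 * 3.14159...)
C = 141.460200 / 6.283185
C = 22.5141 m/s

22.5141


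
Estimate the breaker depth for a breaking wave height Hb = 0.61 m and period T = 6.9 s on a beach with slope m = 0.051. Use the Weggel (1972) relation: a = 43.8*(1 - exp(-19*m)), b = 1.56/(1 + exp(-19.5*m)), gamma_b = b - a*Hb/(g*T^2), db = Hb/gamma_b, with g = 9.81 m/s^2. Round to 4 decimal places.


a = 43.8 * (1 - exp(-19 * m))
exp(-19 * 0.051) = exp(-0.9690) = 0.379462
a = 43.8 * (1 - 0.379462) = 27.179551
b = 1.56 / (1 + exp(-19.5 * m))
exp(-19.5 * 0.051) = exp(-0.9945) = 0.369908
b = 1.56 / (1 + 0.369908) = 1.138762
Hb / (g * T^2) = 0.61 / (9.81 * 6.9^2) = 0.61 / 467.0541 = 0.00130606
gamma_b = b - a * Hb/(g*T^2) = 1.138762 - 27.179551 * 0.00130606 = 1.103264
db = Hb / gamma_b = 0.61 / 1.103264
db = 0.5529 m

0.5529


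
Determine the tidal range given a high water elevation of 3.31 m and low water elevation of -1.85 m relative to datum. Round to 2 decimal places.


Tidal range = High water - Low water
Tidal range = 3.31 - (-1.85)
Tidal range = 5.16 m

5.16


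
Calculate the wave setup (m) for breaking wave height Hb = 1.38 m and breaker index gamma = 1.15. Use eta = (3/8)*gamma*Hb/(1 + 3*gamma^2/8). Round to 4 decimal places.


eta = (3/8) * gamma * Hb / (1 + 3*gamma^2/8)
Numerator = (3/8) * 1.15 * 1.38 = 0.595125
Denominator = 1 + 3*1.15^2/8 = 1 + 0.495938 = 1.495938
eta = 0.595125 / 1.495938
eta = 0.3978 m

0.3978
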